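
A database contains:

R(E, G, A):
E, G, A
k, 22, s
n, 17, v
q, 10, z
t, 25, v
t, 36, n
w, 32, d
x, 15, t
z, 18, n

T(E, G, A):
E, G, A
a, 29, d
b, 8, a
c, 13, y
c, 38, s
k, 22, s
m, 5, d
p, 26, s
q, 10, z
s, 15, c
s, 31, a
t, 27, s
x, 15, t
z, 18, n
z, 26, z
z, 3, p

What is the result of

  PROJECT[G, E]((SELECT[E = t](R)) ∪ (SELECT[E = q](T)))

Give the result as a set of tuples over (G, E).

{(10, q), (25, t), (36, t)}

Apply σ_{E = t}; surviving tuples: {(t, 25, v), (t, 36, n)}
Apply σ_{E = q}; surviving tuples: {(q, 10, z)}
Union: {(t, 25, v), (t, 36, n)} with {(q, 10, z)} → {(q, 10, z), (t, 25, v), (t, 36, n)}
Projecting to G, E: {(10, q), (25, t), (36, t)}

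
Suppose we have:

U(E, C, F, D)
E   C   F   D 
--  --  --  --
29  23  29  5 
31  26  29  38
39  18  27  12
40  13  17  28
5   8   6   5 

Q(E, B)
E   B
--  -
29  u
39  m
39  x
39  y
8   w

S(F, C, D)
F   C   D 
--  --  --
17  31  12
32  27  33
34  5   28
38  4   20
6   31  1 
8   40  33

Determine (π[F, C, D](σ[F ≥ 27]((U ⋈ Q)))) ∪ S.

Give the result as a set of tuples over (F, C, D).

{(17, 31, 12), (27, 18, 12), (29, 23, 5), (32, 27, 33), (34, 5, 28), (38, 4, 20), (6, 31, 1), (8, 40, 33)}

U ⋈ Q (natural join on E): {(29, 23, 29, 5, u), (39, 18, 27, 12, m), (39, 18, 27, 12, x), (39, 18, 27, 12, y)}
σ[F ≥ 27]: keep tuples satisfying F ≥ 27 → {(29, 23, 29, 5, u), (39, 18, 27, 12, m), (39, 18, 27, 12, x), (39, 18, 27, 12, y)}
Projecting to F, C, D (2 duplicate(s) eliminated): {(27, 18, 12), (29, 23, 5)}
Union: {(27, 18, 12), (29, 23, 5)} with {(17, 31, 12), (32, 27, 33), (34, 5, 28), (38, 4, 20), (6, 31, 1), (8, 40, 33)} → {(17, 31, 12), (27, 18, 12), (29, 23, 5), (32, 27, 33), (34, 5, 28), (38, 4, 20), (6, 31, 1), (8, 40, 33)}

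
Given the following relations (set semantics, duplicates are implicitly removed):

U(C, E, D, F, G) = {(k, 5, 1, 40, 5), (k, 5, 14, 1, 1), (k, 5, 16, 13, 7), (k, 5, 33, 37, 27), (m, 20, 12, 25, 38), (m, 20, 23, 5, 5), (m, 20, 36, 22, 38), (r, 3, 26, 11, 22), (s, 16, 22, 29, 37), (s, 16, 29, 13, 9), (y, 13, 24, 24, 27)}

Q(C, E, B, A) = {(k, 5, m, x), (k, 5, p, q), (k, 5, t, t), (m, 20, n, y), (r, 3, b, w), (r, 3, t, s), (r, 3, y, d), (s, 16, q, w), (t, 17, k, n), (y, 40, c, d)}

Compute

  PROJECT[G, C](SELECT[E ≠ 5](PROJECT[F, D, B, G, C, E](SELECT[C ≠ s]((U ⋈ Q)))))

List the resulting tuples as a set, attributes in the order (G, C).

{(22, r), (38, m), (5, m)}

Joining U and Q on C, E yields {(k, 5, 1, 40, 5, m, x), (k, 5, 1, 40, 5, p, q), (k, 5, 1, 40, 5, t, t), (k, 5, 14, 1, 1, m, x), (k, 5, 14, 1, 1, p, q), (k, 5, 14, 1, 1, t, t), (k, 5, 16, 13, 7, m, x), (k, 5, 16, 13, 7, p, q), (k, 5, 16, 13, 7, t, t), (k, 5, 33, 37, 27, m, x), (k, 5, 33, 37, 27, p, q), (k, 5, 33, 37, 27, t, t), (m, 20, 12, 25, 38, n, y), (m, 20, 23, 5, 5, n, y), (m, 20, 36, 22, 38, n, y), (r, 3, 26, 11, 22, b, w), (r, 3, 26, 11, 22, t, s), (r, 3, 26, 11, 22, y, d), (s, 16, 22, 29, 37, q, w), (s, 16, 29, 13, 9, q, w)}.
Apply σ_{C ≠ s}; surviving tuples: {(k, 5, 1, 40, 5, m, x), (k, 5, 1, 40, 5, p, q), (k, 5, 1, 40, 5, t, t), (k, 5, 14, 1, 1, m, x), (k, 5, 14, 1, 1, p, q), (k, 5, 14, 1, 1, t, t), (k, 5, 16, 13, 7, m, x), (k, 5, 16, 13, 7, p, q), (k, 5, 16, 13, 7, t, t), (k, 5, 33, 37, 27, m, x), (k, 5, 33, 37, 27, p, q), (k, 5, 33, 37, 27, t, t), (m, 20, 12, 25, 38, n, y), (m, 20, 23, 5, 5, n, y), (m, 20, 36, 22, 38, n, y), (r, 3, 26, 11, 22, b, w), (r, 3, 26, 11, 22, t, s), (r, 3, 26, 11, 22, y, d)}
π[F, D, B, G, C, E]: project onto (F, D, B, G, C, E) → {(1, 14, m, 1, k, 5), (1, 14, p, 1, k, 5), (1, 14, t, 1, k, 5), (11, 26, b, 22, r, 3), (11, 26, t, 22, r, 3), (11, 26, y, 22, r, 3), (13, 16, m, 7, k, 5), (13, 16, p, 7, k, 5), (13, 16, t, 7, k, 5), (22, 36, n, 38, m, 20), (25, 12, n, 38, m, 20), (37, 33, m, 27, k, 5), (37, 33, p, 27, k, 5), (37, 33, t, 27, k, 5), (40, 1, m, 5, k, 5), (40, 1, p, 5, k, 5), (40, 1, t, 5, k, 5), (5, 23, n, 5, m, 20)}
Apply σ_{E ≠ 5}; surviving tuples: {(11, 26, b, 22, r, 3), (11, 26, t, 22, r, 3), (11, 26, y, 22, r, 3), (22, 36, n, 38, m, 20), (25, 12, n, 38, m, 20), (5, 23, n, 5, m, 20)}
π[G, C]: project onto (G, C) (3 duplicate(s) eliminated) → {(22, r), (38, m), (5, m)}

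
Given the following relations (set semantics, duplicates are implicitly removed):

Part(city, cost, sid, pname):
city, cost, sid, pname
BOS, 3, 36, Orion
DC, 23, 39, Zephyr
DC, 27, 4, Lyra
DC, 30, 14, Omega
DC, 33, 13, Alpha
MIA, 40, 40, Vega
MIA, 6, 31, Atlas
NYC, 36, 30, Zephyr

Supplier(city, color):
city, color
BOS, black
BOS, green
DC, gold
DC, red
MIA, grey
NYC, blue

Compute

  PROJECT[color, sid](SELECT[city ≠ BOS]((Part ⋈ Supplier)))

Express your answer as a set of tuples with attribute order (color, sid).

Natural join on city: {(BOS, 3, 36, Orion, black), (BOS, 3, 36, Orion, green), (DC, 23, 39, Zephyr, gold), (DC, 23, 39, Zephyr, red), (DC, 27, 4, Lyra, gold), (DC, 27, 4, Lyra, red), (DC, 30, 14, Omega, gold), (DC, 30, 14, Omega, red), (DC, 33, 13, Alpha, gold), (DC, 33, 13, Alpha, red), (MIA, 40, 40, Vega, grey), (MIA, 6, 31, Atlas, grey), (NYC, 36, 30, Zephyr, blue)}
Filtering on city ≠ BOS leaves {(DC, 23, 39, Zephyr, gold), (DC, 23, 39, Zephyr, red), (DC, 27, 4, Lyra, gold), (DC, 27, 4, Lyra, red), (DC, 30, 14, Omega, gold), (DC, 30, 14, Omega, red), (DC, 33, 13, Alpha, gold), (DC, 33, 13, Alpha, red), (MIA, 40, 40, Vega, grey), (MIA, 6, 31, Atlas, grey), (NYC, 36, 30, Zephyr, blue)}.
π[color, sid]: project onto (color, sid) → {(blue, 30), (gold, 13), (gold, 14), (gold, 39), (gold, 4), (grey, 31), (grey, 40), (red, 13), (red, 14), (red, 39), (red, 4)}

{(blue, 30), (gold, 13), (gold, 14), (gold, 39), (gold, 4), (grey, 31), (grey, 40), (red, 13), (red, 14), (red, 39), (red, 4)}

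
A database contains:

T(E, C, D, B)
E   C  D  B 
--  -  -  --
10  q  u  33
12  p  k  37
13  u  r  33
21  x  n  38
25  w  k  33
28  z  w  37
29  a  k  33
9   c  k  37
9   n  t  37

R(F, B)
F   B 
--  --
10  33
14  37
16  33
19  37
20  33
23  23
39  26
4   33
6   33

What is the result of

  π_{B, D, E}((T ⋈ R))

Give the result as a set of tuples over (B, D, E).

{(33, k, 25), (33, k, 29), (33, r, 13), (33, u, 10), (37, k, 12), (37, k, 9), (37, t, 9), (37, w, 28)}

Natural join on B: {(10, q, u, 33, 10), (10, q, u, 33, 16), (10, q, u, 33, 20), (10, q, u, 33, 4), (10, q, u, 33, 6), (12, p, k, 37, 14), (12, p, k, 37, 19), (13, u, r, 33, 10), (13, u, r, 33, 16), (13, u, r, 33, 20), (13, u, r, 33, 4), (13, u, r, 33, 6), (25, w, k, 33, 10), (25, w, k, 33, 16), (25, w, k, 33, 20), (25, w, k, 33, 4), (25, w, k, 33, 6), (28, z, w, 37, 14), (28, z, w, 37, 19), (29, a, k, 33, 10), (29, a, k, 33, 16), (29, a, k, 33, 20), (29, a, k, 33, 4), (29, a, k, 33, 6), (9, c, k, 37, 14), (9, c, k, 37, 19), (9, n, t, 37, 14), (9, n, t, 37, 19)}
π[B, D, E]: project onto (B, D, E) (20 duplicate(s) eliminated) → {(33, k, 25), (33, k, 29), (33, r, 13), (33, u, 10), (37, k, 12), (37, k, 9), (37, t, 9), (37, w, 28)}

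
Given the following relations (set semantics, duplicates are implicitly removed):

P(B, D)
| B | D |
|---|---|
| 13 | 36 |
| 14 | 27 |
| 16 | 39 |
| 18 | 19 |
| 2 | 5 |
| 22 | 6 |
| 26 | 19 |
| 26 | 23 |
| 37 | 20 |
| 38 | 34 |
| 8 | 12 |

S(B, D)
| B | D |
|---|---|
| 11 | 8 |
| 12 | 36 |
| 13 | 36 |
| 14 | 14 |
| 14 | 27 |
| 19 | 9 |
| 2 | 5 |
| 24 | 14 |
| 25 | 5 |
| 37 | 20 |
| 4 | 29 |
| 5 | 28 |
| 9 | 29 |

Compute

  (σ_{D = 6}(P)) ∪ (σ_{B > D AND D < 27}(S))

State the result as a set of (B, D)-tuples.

σ[D = 6]: keep tuples satisfying D = 6 → {(22, 6)}
σ[B > D AND D < 27]: keep tuples satisfying B > D AND D < 27 → {(11, 8), (19, 9), (24, 14), (25, 5), (37, 20)}
Set union of the two operands is {(11, 8), (19, 9), (22, 6), (24, 14), (25, 5), (37, 20)}.

{(11, 8), (19, 9), (22, 6), (24, 14), (25, 5), (37, 20)}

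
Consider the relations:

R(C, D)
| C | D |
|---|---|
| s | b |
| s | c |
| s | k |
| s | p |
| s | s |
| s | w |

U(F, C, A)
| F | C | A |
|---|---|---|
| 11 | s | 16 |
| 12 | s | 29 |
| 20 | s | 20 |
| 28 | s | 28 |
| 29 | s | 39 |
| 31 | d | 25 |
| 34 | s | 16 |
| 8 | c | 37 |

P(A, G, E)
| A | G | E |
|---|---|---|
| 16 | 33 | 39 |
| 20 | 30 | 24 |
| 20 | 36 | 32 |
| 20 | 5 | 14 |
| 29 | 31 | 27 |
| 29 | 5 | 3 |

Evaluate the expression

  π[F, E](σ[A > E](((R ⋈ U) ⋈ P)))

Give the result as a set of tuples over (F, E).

Joining R and U on C yields {(s, b, 11, 16), (s, b, 12, 29), (s, b, 20, 20), (s, b, 28, 28), (s, b, 29, 39), (s, b, 34, 16), (s, c, 11, 16), (s, c, 12, 29), (s, c, 20, 20), (s, c, 28, 28), (s, c, 29, 39), (s, c, 34, 16), (s, k, 11, 16), (s, k, 12, 29), (s, k, 20, 20), (s, k, 28, 28), (s, k, 29, 39), (s, k, 34, 16), (s, p, 11, 16), (s, p, 12, 29), (s, p, 20, 20), (s, p, 28, 28), (s, p, 29, 39), (s, p, 34, 16), (s, s, 11, 16), (s, s, 12, 29), (s, s, 20, 20), (s, s, 28, 28), (s, s, 29, 39), (s, s, 34, 16), (s, w, 11, 16), (s, w, 12, 29), (s, w, 20, 20), (s, w, 28, 28), (s, w, 29, 39), (s, w, 34, 16)}.
Joining (R ⋈ U) and P on A yields {(s, b, 11, 16, 33, 39), (s, b, 12, 29, 31, 27), (s, b, 12, 29, 5, 3), (s, b, 20, 20, 30, 24), (s, b, 20, 20, 36, 32), (s, b, 20, 20, 5, 14), (s, b, 34, 16, 33, 39), (s, c, 11, 16, 33, 39), (s, c, 12, 29, 31, 27), (s, c, 12, 29, 5, 3), (s, c, 20, 20, 30, 24), (s, c, 20, 20, 36, 32), (s, c, 20, 20, 5, 14), (s, c, 34, 16, 33, 39), (s, k, 11, 16, 33, 39), (s, k, 12, 29, 31, 27), (s, k, 12, 29, 5, 3), (s, k, 20, 20, 30, 24), (s, k, 20, 20, 36, 32), (s, k, 20, 20, 5, 14), (s, k, 34, 16, 33, 39), (s, p, 11, 16, 33, 39), (s, p, 12, 29, 31, 27), (s, p, 12, 29, 5, 3), (s, p, 20, 20, 30, 24), (s, p, 20, 20, 36, 32), (s, p, 20, 20, 5, 14), (s, p, 34, 16, 33, 39), (s, s, 11, 16, 33, 39), (s, s, 12, 29, 31, 27), (s, s, 12, 29, 5, 3), (s, s, 20, 20, 30, 24), (s, s, 20, 20, 36, 32), (s, s, 20, 20, 5, 14), (s, s, 34, 16, 33, 39), (s, w, 11, 16, 33, 39), (s, w, 12, 29, 31, 27), (s, w, 12, 29, 5, 3), (s, w, 20, 20, 30, 24), (s, w, 20, 20, 36, 32), (s, w, 20, 20, 5, 14), (s, w, 34, 16, 33, 39)}.
σ[A > E]: keep tuples satisfying A > E → {(s, b, 12, 29, 31, 27), (s, b, 12, 29, 5, 3), (s, b, 20, 20, 5, 14), (s, c, 12, 29, 31, 27), (s, c, 12, 29, 5, 3), (s, c, 20, 20, 5, 14), (s, k, 12, 29, 31, 27), (s, k, 12, 29, 5, 3), (s, k, 20, 20, 5, 14), (s, p, 12, 29, 31, 27), (s, p, 12, 29, 5, 3), (s, p, 20, 20, 5, 14), (s, s, 12, 29, 31, 27), (s, s, 12, 29, 5, 3), (s, s, 20, 20, 5, 14), (s, w, 12, 29, 31, 27), (s, w, 12, 29, 5, 3), (s, w, 20, 20, 5, 14)}
Projecting to F, E (15 duplicate(s) eliminated): {(12, 27), (12, 3), (20, 14)}

{(12, 27), (12, 3), (20, 14)}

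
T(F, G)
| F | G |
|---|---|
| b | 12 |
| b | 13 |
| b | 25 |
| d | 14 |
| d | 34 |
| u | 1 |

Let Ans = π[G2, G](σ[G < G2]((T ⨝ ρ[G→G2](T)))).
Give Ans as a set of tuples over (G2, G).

ρ[G→G2]: schema becomes (F, G2); tuples unchanged.
Joining T and ρ[G→G2](T) on F yields {(b, 12, 12), (b, 12, 13), (b, 12, 25), (b, 13, 12), (b, 13, 13), (b, 13, 25), (b, 25, 12), (b, 25, 13), (b, 25, 25), (d, 14, 14), (d, 14, 34), (d, 34, 14), (d, 34, 34), (u, 1, 1)}.
Apply σ_{G < G2}; surviving tuples: {(b, 12, 13), (b, 12, 25), (b, 13, 25), (d, 14, 34)}
π[G2, G]: project onto (G2, G) → {(13, 12), (25, 12), (25, 13), (34, 14)}

{(13, 12), (25, 12), (25, 13), (34, 14)}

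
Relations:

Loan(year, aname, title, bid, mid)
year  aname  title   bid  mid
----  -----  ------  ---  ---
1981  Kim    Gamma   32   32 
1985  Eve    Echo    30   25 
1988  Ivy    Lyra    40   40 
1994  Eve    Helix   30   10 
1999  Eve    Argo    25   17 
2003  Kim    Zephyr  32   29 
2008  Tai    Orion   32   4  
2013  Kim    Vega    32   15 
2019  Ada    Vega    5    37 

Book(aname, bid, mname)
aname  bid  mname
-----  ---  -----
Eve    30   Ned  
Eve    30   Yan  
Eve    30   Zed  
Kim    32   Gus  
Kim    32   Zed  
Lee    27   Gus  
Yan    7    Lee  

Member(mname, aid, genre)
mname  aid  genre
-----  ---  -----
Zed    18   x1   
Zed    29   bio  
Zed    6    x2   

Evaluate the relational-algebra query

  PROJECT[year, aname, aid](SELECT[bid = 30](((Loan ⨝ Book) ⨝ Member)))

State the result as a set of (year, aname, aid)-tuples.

{(1985, Eve, 18), (1985, Eve, 29), (1985, Eve, 6), (1994, Eve, 18), (1994, Eve, 29), (1994, Eve, 6)}

Loan ⋈ Book (natural join on aname, bid): {(1981, Kim, Gamma, 32, 32, Gus), (1981, Kim, Gamma, 32, 32, Zed), (1985, Eve, Echo, 30, 25, Ned), (1985, Eve, Echo, 30, 25, Yan), (1985, Eve, Echo, 30, 25, Zed), (1994, Eve, Helix, 30, 10, Ned), (1994, Eve, Helix, 30, 10, Yan), (1994, Eve, Helix, 30, 10, Zed), (2003, Kim, Zephyr, 32, 29, Gus), (2003, Kim, Zephyr, 32, 29, Zed), (2013, Kim, Vega, 32, 15, Gus), (2013, Kim, Vega, 32, 15, Zed)}
(Loan ⨝ Book) ⋈ Member (natural join on mname): {(1981, Kim, Gamma, 32, 32, Zed, 18, x1), (1981, Kim, Gamma, 32, 32, Zed, 29, bio), (1981, Kim, Gamma, 32, 32, Zed, 6, x2), (1985, Eve, Echo, 30, 25, Zed, 18, x1), (1985, Eve, Echo, 30, 25, Zed, 29, bio), (1985, Eve, Echo, 30, 25, Zed, 6, x2), (1994, Eve, Helix, 30, 10, Zed, 18, x1), (1994, Eve, Helix, 30, 10, Zed, 29, bio), (1994, Eve, Helix, 30, 10, Zed, 6, x2), (2003, Kim, Zephyr, 32, 29, Zed, 18, x1), (2003, Kim, Zephyr, 32, 29, Zed, 29, bio), (2003, Kim, Zephyr, 32, 29, Zed, 6, x2), (2013, Kim, Vega, 32, 15, Zed, 18, x1), (2013, Kim, Vega, 32, 15, Zed, 29, bio), (2013, Kim, Vega, 32, 15, Zed, 6, x2)}
Apply σ_{bid = 30}; surviving tuples: {(1985, Eve, Echo, 30, 25, Zed, 18, x1), (1985, Eve, Echo, 30, 25, Zed, 29, bio), (1985, Eve, Echo, 30, 25, Zed, 6, x2), (1994, Eve, Helix, 30, 10, Zed, 18, x1), (1994, Eve, Helix, 30, 10, Zed, 29, bio), (1994, Eve, Helix, 30, 10, Zed, 6, x2)}
π_{year, aname, aid} gives {(1985, Eve, 18), (1985, Eve, 29), (1985, Eve, 6), (1994, Eve, 18), (1994, Eve, 29), (1994, Eve, 6)}.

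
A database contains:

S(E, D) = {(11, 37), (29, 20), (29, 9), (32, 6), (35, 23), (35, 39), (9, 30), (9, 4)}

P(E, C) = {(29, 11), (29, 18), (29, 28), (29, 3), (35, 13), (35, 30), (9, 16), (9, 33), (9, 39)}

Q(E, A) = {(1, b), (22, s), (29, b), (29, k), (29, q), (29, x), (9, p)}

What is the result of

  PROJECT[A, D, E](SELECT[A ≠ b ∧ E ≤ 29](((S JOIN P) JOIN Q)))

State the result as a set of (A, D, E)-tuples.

{(k, 20, 29), (k, 9, 29), (p, 30, 9), (p, 4, 9), (q, 20, 29), (q, 9, 29), (x, 20, 29), (x, 9, 29)}

S ⋈ P (natural join on E): {(29, 20, 11), (29, 20, 18), (29, 20, 28), (29, 20, 3), (29, 9, 11), (29, 9, 18), (29, 9, 28), (29, 9, 3), (35, 23, 13), (35, 23, 30), (35, 39, 13), (35, 39, 30), (9, 30, 16), (9, 30, 33), (9, 30, 39), (9, 4, 16), (9, 4, 33), (9, 4, 39)}
(S JOIN P) ⋈ Q (natural join on E): {(29, 20, 11, b), (29, 20, 11, k), (29, 20, 11, q), (29, 20, 11, x), (29, 20, 18, b), (29, 20, 18, k), (29, 20, 18, q), (29, 20, 18, x), (29, 20, 28, b), (29, 20, 28, k), (29, 20, 28, q), (29, 20, 28, x), (29, 20, 3, b), (29, 20, 3, k), (29, 20, 3, q), (29, 20, 3, x), (29, 9, 11, b), (29, 9, 11, k), (29, 9, 11, q), (29, 9, 11, x), (29, 9, 18, b), (29, 9, 18, k), (29, 9, 18, q), (29, 9, 18, x), (29, 9, 28, b), (29, 9, 28, k), (29, 9, 28, q), (29, 9, 28, x), (29, 9, 3, b), (29, 9, 3, k), (29, 9, 3, q), (29, 9, 3, x), (9, 30, 16, p), (9, 30, 33, p), (9, 30, 39, p), (9, 4, 16, p), (9, 4, 33, p), (9, 4, 39, p)}
Apply σ_{A ≠ b ∧ E ≤ 29}; surviving tuples: {(29, 20, 11, k), (29, 20, 11, q), (29, 20, 11, x), (29, 20, 18, k), (29, 20, 18, q), (29, 20, 18, x), (29, 20, 28, k), (29, 20, 28, q), (29, 20, 28, x), (29, 20, 3, k), (29, 20, 3, q), (29, 20, 3, x), (29, 9, 11, k), (29, 9, 11, q), (29, 9, 11, x), (29, 9, 18, k), (29, 9, 18, q), (29, 9, 18, x), (29, 9, 28, k), (29, 9, 28, q), (29, 9, 28, x), (29, 9, 3, k), (29, 9, 3, q), (29, 9, 3, x), (9, 30, 16, p), (9, 30, 33, p), (9, 30, 39, p), (9, 4, 16, p), (9, 4, 33, p), (9, 4, 39, p)}
Keep only column(s) A, D, E (22 duplicate(s) eliminated): {(k, 20, 29), (k, 9, 29), (p, 30, 9), (p, 4, 9), (q, 20, 29), (q, 9, 29), (x, 20, 29), (x, 9, 29)}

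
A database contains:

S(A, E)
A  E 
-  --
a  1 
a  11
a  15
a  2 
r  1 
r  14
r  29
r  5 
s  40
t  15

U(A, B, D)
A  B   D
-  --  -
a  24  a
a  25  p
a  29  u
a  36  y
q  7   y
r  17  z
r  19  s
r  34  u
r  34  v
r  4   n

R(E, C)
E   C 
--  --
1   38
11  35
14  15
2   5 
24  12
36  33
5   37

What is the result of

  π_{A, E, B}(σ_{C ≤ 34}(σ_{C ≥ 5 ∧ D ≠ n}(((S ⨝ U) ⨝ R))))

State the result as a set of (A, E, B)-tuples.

Natural join on A: {(a, 1, 24, a), (a, 1, 25, p), (a, 1, 29, u), (a, 1, 36, y), (a, 11, 24, a), (a, 11, 25, p), (a, 11, 29, u), (a, 11, 36, y), (a, 15, 24, a), (a, 15, 25, p), (a, 15, 29, u), (a, 15, 36, y), (a, 2, 24, a), (a, 2, 25, p), (a, 2, 29, u), (a, 2, 36, y), (r, 1, 17, z), (r, 1, 19, s), (r, 1, 34, u), (r, 1, 34, v), (r, 1, 4, n), (r, 14, 17, z), (r, 14, 19, s), (r, 14, 34, u), (r, 14, 34, v), (r, 14, 4, n), (r, 29, 17, z), (r, 29, 19, s), (r, 29, 34, u), (r, 29, 34, v), (r, 29, 4, n), (r, 5, 17, z), (r, 5, 19, s), (r, 5, 34, u), (r, 5, 34, v), (r, 5, 4, n)}
Natural join on E: {(a, 1, 24, a, 38), (a, 1, 25, p, 38), (a, 1, 29, u, 38), (a, 1, 36, y, 38), (a, 11, 24, a, 35), (a, 11, 25, p, 35), (a, 11, 29, u, 35), (a, 11, 36, y, 35), (a, 2, 24, a, 5), (a, 2, 25, p, 5), (a, 2, 29, u, 5), (a, 2, 36, y, 5), (r, 1, 17, z, 38), (r, 1, 19, s, 38), (r, 1, 34, u, 38), (r, 1, 34, v, 38), (r, 1, 4, n, 38), (r, 14, 17, z, 15), (r, 14, 19, s, 15), (r, 14, 34, u, 15), (r, 14, 34, v, 15), (r, 14, 4, n, 15), (r, 5, 17, z, 37), (r, 5, 19, s, 37), (r, 5, 34, u, 37), (r, 5, 34, v, 37), (r, 5, 4, n, 37)}
Filtering on C ≥ 5 ∧ D ≠ n leaves {(a, 1, 24, a, 38), (a, 1, 25, p, 38), (a, 1, 29, u, 38), (a, 1, 36, y, 38), (a, 11, 24, a, 35), (a, 11, 25, p, 35), (a, 11, 29, u, 35), (a, 11, 36, y, 35), (a, 2, 24, a, 5), (a, 2, 25, p, 5), (a, 2, 29, u, 5), (a, 2, 36, y, 5), (r, 1, 17, z, 38), (r, 1, 19, s, 38), (r, 1, 34, u, 38), (r, 1, 34, v, 38), (r, 14, 17, z, 15), (r, 14, 19, s, 15), (r, 14, 34, u, 15), (r, 14, 34, v, 15), (r, 5, 17, z, 37), (r, 5, 19, s, 37), (r, 5, 34, u, 37), (r, 5, 34, v, 37)}.
Filtering on C ≤ 34 leaves {(a, 2, 24, a, 5), (a, 2, 25, p, 5), (a, 2, 29, u, 5), (a, 2, 36, y, 5), (r, 14, 17, z, 15), (r, 14, 19, s, 15), (r, 14, 34, u, 15), (r, 14, 34, v, 15)}.
Keep only column(s) A, E, B (1 duplicate(s) eliminated): {(a, 2, 24), (a, 2, 25), (a, 2, 29), (a, 2, 36), (r, 14, 17), (r, 14, 19), (r, 14, 34)}

{(a, 2, 24), (a, 2, 25), (a, 2, 29), (a, 2, 36), (r, 14, 17), (r, 14, 19), (r, 14, 34)}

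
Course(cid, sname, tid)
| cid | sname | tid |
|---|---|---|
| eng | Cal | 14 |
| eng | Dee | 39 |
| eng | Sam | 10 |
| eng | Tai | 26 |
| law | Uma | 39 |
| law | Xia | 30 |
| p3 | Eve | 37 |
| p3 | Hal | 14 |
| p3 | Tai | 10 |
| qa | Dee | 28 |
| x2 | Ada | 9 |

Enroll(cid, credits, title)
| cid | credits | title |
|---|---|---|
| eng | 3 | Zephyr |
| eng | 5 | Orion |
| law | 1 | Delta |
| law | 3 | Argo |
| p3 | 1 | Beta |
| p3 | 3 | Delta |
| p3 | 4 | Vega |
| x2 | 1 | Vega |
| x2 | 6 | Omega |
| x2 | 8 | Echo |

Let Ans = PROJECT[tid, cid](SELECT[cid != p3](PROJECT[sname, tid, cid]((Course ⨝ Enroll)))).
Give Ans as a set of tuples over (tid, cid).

{(10, eng), (14, eng), (26, eng), (30, law), (39, eng), (39, law), (9, x2)}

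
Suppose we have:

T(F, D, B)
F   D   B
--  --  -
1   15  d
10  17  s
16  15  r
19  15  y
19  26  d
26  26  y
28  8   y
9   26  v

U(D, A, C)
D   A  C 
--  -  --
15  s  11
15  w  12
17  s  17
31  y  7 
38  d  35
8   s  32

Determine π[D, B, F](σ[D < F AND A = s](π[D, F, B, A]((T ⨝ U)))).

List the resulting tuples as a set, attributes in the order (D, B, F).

{(15, r, 16), (15, y, 19), (8, y, 28)}

Joining T and U on D yields {(1, 15, d, s, 11), (1, 15, d, w, 12), (10, 17, s, s, 17), (16, 15, r, s, 11), (16, 15, r, w, 12), (19, 15, y, s, 11), (19, 15, y, w, 12), (28, 8, y, s, 32)}.
π[D, F, B, A]: project onto (D, F, B, A) → {(15, 1, d, s), (15, 1, d, w), (15, 16, r, s), (15, 16, r, w), (15, 19, y, s), (15, 19, y, w), (17, 10, s, s), (8, 28, y, s)}
Selection D < F AND A = s: {(15, 16, r, s), (15, 19, y, s), (8, 28, y, s)}
π[D, B, F]: project onto (D, B, F) → {(15, r, 16), (15, y, 19), (8, y, 28)}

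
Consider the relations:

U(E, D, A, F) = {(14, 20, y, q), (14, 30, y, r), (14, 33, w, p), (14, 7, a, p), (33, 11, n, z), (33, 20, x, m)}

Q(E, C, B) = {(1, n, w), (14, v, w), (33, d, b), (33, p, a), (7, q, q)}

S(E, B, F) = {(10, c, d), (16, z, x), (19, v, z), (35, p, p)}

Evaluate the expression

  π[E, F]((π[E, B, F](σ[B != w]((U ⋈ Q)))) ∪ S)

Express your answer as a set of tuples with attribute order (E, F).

Natural join on E: {(14, 20, y, q, v, w), (14, 30, y, r, v, w), (14, 33, w, p, v, w), (14, 7, a, p, v, w), (33, 11, n, z, d, b), (33, 11, n, z, p, a), (33, 20, x, m, d, b), (33, 20, x, m, p, a)}
Filtering on B != w leaves {(33, 11, n, z, d, b), (33, 11, n, z, p, a), (33, 20, x, m, d, b), (33, 20, x, m, p, a)}.
Keep only column(s) E, B, F: {(33, a, m), (33, a, z), (33, b, m), (33, b, z)}
Taking the union: {(10, c, d), (16, z, x), (19, v, z), (33, a, m), (33, a, z), (33, b, m), (33, b, z), (35, p, p)}
Keep only column(s) E, F (2 duplicate(s) eliminated): {(10, d), (16, x), (19, z), (33, m), (33, z), (35, p)}

{(10, d), (16, x), (19, z), (33, m), (33, z), (35, p)}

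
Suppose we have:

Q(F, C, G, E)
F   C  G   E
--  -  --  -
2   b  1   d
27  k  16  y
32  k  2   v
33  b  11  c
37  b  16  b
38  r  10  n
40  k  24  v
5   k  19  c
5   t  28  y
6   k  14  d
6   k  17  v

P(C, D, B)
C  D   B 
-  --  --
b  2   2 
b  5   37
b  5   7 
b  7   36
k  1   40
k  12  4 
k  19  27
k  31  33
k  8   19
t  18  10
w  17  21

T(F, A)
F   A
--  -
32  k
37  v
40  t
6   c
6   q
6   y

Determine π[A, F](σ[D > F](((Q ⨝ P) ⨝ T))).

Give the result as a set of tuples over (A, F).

Joining Q and P on C yields {(2, b, 1, d, 2, 2), (2, b, 1, d, 5, 37), (2, b, 1, d, 5, 7), (2, b, 1, d, 7, 36), (27, k, 16, y, 1, 40), (27, k, 16, y, 12, 4), (27, k, 16, y, 19, 27), (27, k, 16, y, 31, 33), (27, k, 16, y, 8, 19), (32, k, 2, v, 1, 40), (32, k, 2, v, 12, 4), (32, k, 2, v, 19, 27), (32, k, 2, v, 31, 33), (32, k, 2, v, 8, 19), (33, b, 11, c, 2, 2), (33, b, 11, c, 5, 37), (33, b, 11, c, 5, 7), (33, b, 11, c, 7, 36), (37, b, 16, b, 2, 2), (37, b, 16, b, 5, 37), (37, b, 16, b, 5, 7), (37, b, 16, b, 7, 36), (40, k, 24, v, 1, 40), (40, k, 24, v, 12, 4), (40, k, 24, v, 19, 27), (40, k, 24, v, 31, 33), (40, k, 24, v, 8, 19), (5, k, 19, c, 1, 40), (5, k, 19, c, 12, 4), (5, k, 19, c, 19, 27), (5, k, 19, c, 31, 33), (5, k, 19, c, 8, 19), (5, t, 28, y, 18, 10), (6, k, 14, d, 1, 40), (6, k, 14, d, 12, 4), (6, k, 14, d, 19, 27), (6, k, 14, d, 31, 33), (6, k, 14, d, 8, 19), (6, k, 17, v, 1, 40), (6, k, 17, v, 12, 4), (6, k, 17, v, 19, 27), (6, k, 17, v, 31, 33), (6, k, 17, v, 8, 19)}.
Joining (Q ⨝ P) and T on F yields {(32, k, 2, v, 1, 40, k), (32, k, 2, v, 12, 4, k), (32, k, 2, v, 19, 27, k), (32, k, 2, v, 31, 33, k), (32, k, 2, v, 8, 19, k), (37, b, 16, b, 2, 2, v), (37, b, 16, b, 5, 37, v), (37, b, 16, b, 5, 7, v), (37, b, 16, b, 7, 36, v), (40, k, 24, v, 1, 40, t), (40, k, 24, v, 12, 4, t), (40, k, 24, v, 19, 27, t), (40, k, 24, v, 31, 33, t), (40, k, 24, v, 8, 19, t), (6, k, 14, d, 1, 40, c), (6, k, 14, d, 1, 40, q), (6, k, 14, d, 1, 40, y), (6, k, 14, d, 12, 4, c), (6, k, 14, d, 12, 4, q), (6, k, 14, d, 12, 4, y), (6, k, 14, d, 19, 27, c), (6, k, 14, d, 19, 27, q), (6, k, 14, d, 19, 27, y), (6, k, 14, d, 31, 33, c), (6, k, 14, d, 31, 33, q), (6, k, 14, d, 31, 33, y), (6, k, 14, d, 8, 19, c), (6, k, 14, d, 8, 19, q), (6, k, 14, d, 8, 19, y), (6, k, 17, v, 1, 40, c), (6, k, 17, v, 1, 40, q), (6, k, 17, v, 1, 40, y), (6, k, 17, v, 12, 4, c), (6, k, 17, v, 12, 4, q), (6, k, 17, v, 12, 4, y), (6, k, 17, v, 19, 27, c), (6, k, 17, v, 19, 27, q), (6, k, 17, v, 19, 27, y), (6, k, 17, v, 31, 33, c), (6, k, 17, v, 31, 33, q), (6, k, 17, v, 31, 33, y), (6, k, 17, v, 8, 19, c), (6, k, 17, v, 8, 19, q), (6, k, 17, v, 8, 19, y)}.
Filtering on D > F leaves {(6, k, 14, d, 12, 4, c), (6, k, 14, d, 12, 4, q), (6, k, 14, d, 12, 4, y), (6, k, 14, d, 19, 27, c), (6, k, 14, d, 19, 27, q), (6, k, 14, d, 19, 27, y), (6, k, 14, d, 31, 33, c), (6, k, 14, d, 31, 33, q), (6, k, 14, d, 31, 33, y), (6, k, 14, d, 8, 19, c), (6, k, 14, d, 8, 19, q), (6, k, 14, d, 8, 19, y), (6, k, 17, v, 12, 4, c), (6, k, 17, v, 12, 4, q), (6, k, 17, v, 12, 4, y), (6, k, 17, v, 19, 27, c), (6, k, 17, v, 19, 27, q), (6, k, 17, v, 19, 27, y), (6, k, 17, v, 31, 33, c), (6, k, 17, v, 31, 33, q), (6, k, 17, v, 31, 33, y), (6, k, 17, v, 8, 19, c), (6, k, 17, v, 8, 19, q), (6, k, 17, v, 8, 19, y)}.
π[A, F]: project onto (A, F) (21 duplicate(s) eliminated) → {(c, 6), (q, 6), (y, 6)}

{(c, 6), (q, 6), (y, 6)}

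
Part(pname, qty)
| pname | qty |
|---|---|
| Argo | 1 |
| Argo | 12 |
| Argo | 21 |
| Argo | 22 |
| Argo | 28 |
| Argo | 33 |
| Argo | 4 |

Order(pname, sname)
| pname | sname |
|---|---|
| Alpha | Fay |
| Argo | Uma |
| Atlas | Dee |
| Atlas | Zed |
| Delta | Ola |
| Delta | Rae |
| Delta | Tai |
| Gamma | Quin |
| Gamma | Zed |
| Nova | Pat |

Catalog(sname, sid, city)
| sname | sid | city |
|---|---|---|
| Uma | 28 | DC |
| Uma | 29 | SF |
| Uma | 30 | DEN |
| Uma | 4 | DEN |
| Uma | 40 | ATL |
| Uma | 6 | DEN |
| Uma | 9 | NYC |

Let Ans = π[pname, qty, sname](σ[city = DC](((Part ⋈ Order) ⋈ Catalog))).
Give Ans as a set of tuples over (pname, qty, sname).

Joining Part and Order on pname yields {(Argo, 1, Uma), (Argo, 12, Uma), (Argo, 21, Uma), (Argo, 22, Uma), (Argo, 28, Uma), (Argo, 33, Uma), (Argo, 4, Uma)}.
Joining (Part ⋈ Order) and Catalog on sname yields {(Argo, 1, Uma, 28, DC), (Argo, 1, Uma, 29, SF), (Argo, 1, Uma, 30, DEN), (Argo, 1, Uma, 4, DEN), (Argo, 1, Uma, 40, ATL), (Argo, 1, Uma, 6, DEN), (Argo, 1, Uma, 9, NYC), (Argo, 12, Uma, 28, DC), (Argo, 12, Uma, 29, SF), (Argo, 12, Uma, 30, DEN), (Argo, 12, Uma, 4, DEN), (Argo, 12, Uma, 40, ATL), (Argo, 12, Uma, 6, DEN), (Argo, 12, Uma, 9, NYC), (Argo, 21, Uma, 28, DC), (Argo, 21, Uma, 29, SF), (Argo, 21, Uma, 30, DEN), (Argo, 21, Uma, 4, DEN), (Argo, 21, Uma, 40, ATL), (Argo, 21, Uma, 6, DEN), (Argo, 21, Uma, 9, NYC), (Argo, 22, Uma, 28, DC), (Argo, 22, Uma, 29, SF), (Argo, 22, Uma, 30, DEN), (Argo, 22, Uma, 4, DEN), (Argo, 22, Uma, 40, ATL), (Argo, 22, Uma, 6, DEN), (Argo, 22, Uma, 9, NYC), (Argo, 28, Uma, 28, DC), (Argo, 28, Uma, 29, SF), (Argo, 28, Uma, 30, DEN), (Argo, 28, Uma, 4, DEN), (Argo, 28, Uma, 40, ATL), (Argo, 28, Uma, 6, DEN), (Argo, 28, Uma, 9, NYC), (Argo, 33, Uma, 28, DC), (Argo, 33, Uma, 29, SF), (Argo, 33, Uma, 30, DEN), (Argo, 33, Uma, 4, DEN), (Argo, 33, Uma, 40, ATL), (Argo, 33, Uma, 6, DEN), (Argo, 33, Uma, 9, NYC), (Argo, 4, Uma, 28, DC), (Argo, 4, Uma, 29, SF), (Argo, 4, Uma, 30, DEN), (Argo, 4, Uma, 4, DEN), (Argo, 4, Uma, 40, ATL), (Argo, 4, Uma, 6, DEN), (Argo, 4, Uma, 9, NYC)}.
σ[city = DC]: keep tuples satisfying city = DC → {(Argo, 1, Uma, 28, DC), (Argo, 12, Uma, 28, DC), (Argo, 21, Uma, 28, DC), (Argo, 22, Uma, 28, DC), (Argo, 28, Uma, 28, DC), (Argo, 33, Uma, 28, DC), (Argo, 4, Uma, 28, DC)}
π_{pname, qty, sname} gives {(Argo, 1, Uma), (Argo, 12, Uma), (Argo, 21, Uma), (Argo, 22, Uma), (Argo, 28, Uma), (Argo, 33, Uma), (Argo, 4, Uma)}.

{(Argo, 1, Uma), (Argo, 12, Uma), (Argo, 21, Uma), (Argo, 22, Uma), (Argo, 28, Uma), (Argo, 33, Uma), (Argo, 4, Uma)}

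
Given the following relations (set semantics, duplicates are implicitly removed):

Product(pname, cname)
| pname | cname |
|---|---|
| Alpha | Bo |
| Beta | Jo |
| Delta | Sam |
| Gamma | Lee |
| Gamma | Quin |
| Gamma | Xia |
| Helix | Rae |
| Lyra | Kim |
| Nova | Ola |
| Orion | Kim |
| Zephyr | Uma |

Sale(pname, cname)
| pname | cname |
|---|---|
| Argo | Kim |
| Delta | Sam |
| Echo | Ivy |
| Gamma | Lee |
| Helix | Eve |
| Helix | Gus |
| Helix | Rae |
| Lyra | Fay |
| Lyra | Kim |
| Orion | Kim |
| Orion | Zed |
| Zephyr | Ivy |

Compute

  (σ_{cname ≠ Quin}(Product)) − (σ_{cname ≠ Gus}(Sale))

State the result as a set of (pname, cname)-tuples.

{(Alpha, Bo), (Beta, Jo), (Gamma, Xia), (Nova, Ola), (Zephyr, Uma)}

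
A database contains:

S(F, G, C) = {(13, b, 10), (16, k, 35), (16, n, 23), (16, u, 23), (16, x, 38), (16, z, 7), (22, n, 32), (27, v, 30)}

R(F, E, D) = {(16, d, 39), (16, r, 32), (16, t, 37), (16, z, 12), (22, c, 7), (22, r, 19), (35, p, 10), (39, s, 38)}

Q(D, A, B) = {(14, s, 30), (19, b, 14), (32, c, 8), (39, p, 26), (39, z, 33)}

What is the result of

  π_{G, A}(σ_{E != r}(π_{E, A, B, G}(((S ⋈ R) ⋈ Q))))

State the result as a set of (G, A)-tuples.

{(k, p), (k, z), (n, p), (n, z), (u, p), (u, z), (x, p), (x, z), (z, p), (z, z)}

S ⋈ R (natural join on F): {(16, k, 35, d, 39), (16, k, 35, r, 32), (16, k, 35, t, 37), (16, k, 35, z, 12), (16, n, 23, d, 39), (16, n, 23, r, 32), (16, n, 23, t, 37), (16, n, 23, z, 12), (16, u, 23, d, 39), (16, u, 23, r, 32), (16, u, 23, t, 37), (16, u, 23, z, 12), (16, x, 38, d, 39), (16, x, 38, r, 32), (16, x, 38, t, 37), (16, x, 38, z, 12), (16, z, 7, d, 39), (16, z, 7, r, 32), (16, z, 7, t, 37), (16, z, 7, z, 12), (22, n, 32, c, 7), (22, n, 32, r, 19)}
(S ⋈ R) ⋈ Q (natural join on D): {(16, k, 35, d, 39, p, 26), (16, k, 35, d, 39, z, 33), (16, k, 35, r, 32, c, 8), (16, n, 23, d, 39, p, 26), (16, n, 23, d, 39, z, 33), (16, n, 23, r, 32, c, 8), (16, u, 23, d, 39, p, 26), (16, u, 23, d, 39, z, 33), (16, u, 23, r, 32, c, 8), (16, x, 38, d, 39, p, 26), (16, x, 38, d, 39, z, 33), (16, x, 38, r, 32, c, 8), (16, z, 7, d, 39, p, 26), (16, z, 7, d, 39, z, 33), (16, z, 7, r, 32, c, 8), (22, n, 32, r, 19, b, 14)}
Keep only column(s) E, A, B, G: {(d, p, 26, k), (d, p, 26, n), (d, p, 26, u), (d, p, 26, x), (d, p, 26, z), (d, z, 33, k), (d, z, 33, n), (d, z, 33, u), (d, z, 33, x), (d, z, 33, z), (r, b, 14, n), (r, c, 8, k), (r, c, 8, n), (r, c, 8, u), (r, c, 8, x), (r, c, 8, z)}
σ[E != r]: keep tuples satisfying E != r → {(d, p, 26, k), (d, p, 26, n), (d, p, 26, u), (d, p, 26, x), (d, p, 26, z), (d, z, 33, k), (d, z, 33, n), (d, z, 33, u), (d, z, 33, x), (d, z, 33, z)}
Keep only column(s) G, A: {(k, p), (k, z), (n, p), (n, z), (u, p), (u, z), (x, p), (x, z), (z, p), (z, z)}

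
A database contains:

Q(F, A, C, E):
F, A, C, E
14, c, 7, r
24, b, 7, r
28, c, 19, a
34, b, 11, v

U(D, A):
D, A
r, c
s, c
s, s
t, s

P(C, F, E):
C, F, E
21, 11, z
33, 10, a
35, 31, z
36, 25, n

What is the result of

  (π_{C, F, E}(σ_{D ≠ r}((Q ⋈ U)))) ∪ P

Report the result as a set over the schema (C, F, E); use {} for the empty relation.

{(19, 28, a), (21, 11, z), (33, 10, a), (35, 31, z), (36, 25, n), (7, 14, r)}

Natural join on A: {(14, c, 7, r, r), (14, c, 7, r, s), (28, c, 19, a, r), (28, c, 19, a, s)}
Filtering on D ≠ r leaves {(14, c, 7, r, s), (28, c, 19, a, s)}.
π[C, F, E]: project onto (C, F, E) → {(19, 28, a), (7, 14, r)}
Taking the union: {(19, 28, a), (21, 11, z), (33, 10, a), (35, 31, z), (36, 25, n), (7, 14, r)}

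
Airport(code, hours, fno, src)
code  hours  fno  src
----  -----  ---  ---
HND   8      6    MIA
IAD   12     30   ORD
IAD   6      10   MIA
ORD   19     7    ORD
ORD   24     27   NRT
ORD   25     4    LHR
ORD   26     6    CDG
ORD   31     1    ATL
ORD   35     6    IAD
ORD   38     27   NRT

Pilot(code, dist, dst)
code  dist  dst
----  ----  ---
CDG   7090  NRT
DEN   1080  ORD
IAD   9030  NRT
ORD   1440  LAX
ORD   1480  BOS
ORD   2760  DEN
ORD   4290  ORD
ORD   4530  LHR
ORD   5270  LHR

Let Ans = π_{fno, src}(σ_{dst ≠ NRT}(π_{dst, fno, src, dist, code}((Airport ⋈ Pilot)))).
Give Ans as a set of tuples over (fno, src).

Natural join on code: {(IAD, 12, 30, ORD, 9030, NRT), (IAD, 6, 10, MIA, 9030, NRT), (ORD, 19, 7, ORD, 1440, LAX), (ORD, 19, 7, ORD, 1480, BOS), (ORD, 19, 7, ORD, 2760, DEN), (ORD, 19, 7, ORD, 4290, ORD), (ORD, 19, 7, ORD, 4530, LHR), (ORD, 19, 7, ORD, 5270, LHR), (ORD, 24, 27, NRT, 1440, LAX), (ORD, 24, 27, NRT, 1480, BOS), (ORD, 24, 27, NRT, 2760, DEN), (ORD, 24, 27, NRT, 4290, ORD), (ORD, 24, 27, NRT, 4530, LHR), (ORD, 24, 27, NRT, 5270, LHR), (ORD, 25, 4, LHR, 1440, LAX), (ORD, 25, 4, LHR, 1480, BOS), (ORD, 25, 4, LHR, 2760, DEN), (ORD, 25, 4, LHR, 4290, ORD), (ORD, 25, 4, LHR, 4530, LHR), (ORD, 25, 4, LHR, 5270, LHR), (ORD, 26, 6, CDG, 1440, LAX), (ORD, 26, 6, CDG, 1480, BOS), (ORD, 26, 6, CDG, 2760, DEN), (ORD, 26, 6, CDG, 4290, ORD), (ORD, 26, 6, CDG, 4530, LHR), (ORD, 26, 6, CDG, 5270, LHR), (ORD, 31, 1, ATL, 1440, LAX), (ORD, 31, 1, ATL, 1480, BOS), (ORD, 31, 1, ATL, 2760, DEN), (ORD, 31, 1, ATL, 4290, ORD), (ORD, 31, 1, ATL, 4530, LHR), (ORD, 31, 1, ATL, 5270, LHR), (ORD, 35, 6, IAD, 1440, LAX), (ORD, 35, 6, IAD, 1480, BOS), (ORD, 35, 6, IAD, 2760, DEN), (ORD, 35, 6, IAD, 4290, ORD), (ORD, 35, 6, IAD, 4530, LHR), (ORD, 35, 6, IAD, 5270, LHR), (ORD, 38, 27, NRT, 1440, LAX), (ORD, 38, 27, NRT, 1480, BOS), (ORD, 38, 27, NRT, 2760, DEN), (ORD, 38, 27, NRT, 4290, ORD), (ORD, 38, 27, NRT, 4530, LHR), (ORD, 38, 27, NRT, 5270, LHR)}
π_{dst, fno, src, dist, code} gives {(BOS, 1, ATL, 1480, ORD), (BOS, 27, NRT, 1480, ORD), (BOS, 4, LHR, 1480, ORD), (BOS, 6, CDG, 1480, ORD), (BOS, 6, IAD, 1480, ORD), (BOS, 7, ORD, 1480, ORD), (DEN, 1, ATL, 2760, ORD), (DEN, 27, NRT, 2760, ORD), (DEN, 4, LHR, 2760, ORD), (DEN, 6, CDG, 2760, ORD), (DEN, 6, IAD, 2760, ORD), (DEN, 7, ORD, 2760, ORD), (LAX, 1, ATL, 1440, ORD), (LAX, 27, NRT, 1440, ORD), (LAX, 4, LHR, 1440, ORD), (LAX, 6, CDG, 1440, ORD), (LAX, 6, IAD, 1440, ORD), (LAX, 7, ORD, 1440, ORD), (LHR, 1, ATL, 4530, ORD), (LHR, 1, ATL, 5270, ORD), (LHR, 27, NRT, 4530, ORD), (LHR, 27, NRT, 5270, ORD), (LHR, 4, LHR, 4530, ORD), (LHR, 4, LHR, 5270, ORD), (LHR, 6, CDG, 4530, ORD), (LHR, 6, CDG, 5270, ORD), (LHR, 6, IAD, 4530, ORD), (LHR, 6, IAD, 5270, ORD), (LHR, 7, ORD, 4530, ORD), (LHR, 7, ORD, 5270, ORD), (NRT, 10, MIA, 9030, IAD), (NRT, 30, ORD, 9030, IAD), (ORD, 1, ATL, 4290, ORD), (ORD, 27, NRT, 4290, ORD), (ORD, 4, LHR, 4290, ORD), (ORD, 6, CDG, 4290, ORD), (ORD, 6, IAD, 4290, ORD), (ORD, 7, ORD, 4290, ORD)} (6 duplicate(s) eliminated).
Filtering on dst ≠ NRT leaves {(BOS, 1, ATL, 1480, ORD), (BOS, 27, NRT, 1480, ORD), (BOS, 4, LHR, 1480, ORD), (BOS, 6, CDG, 1480, ORD), (BOS, 6, IAD, 1480, ORD), (BOS, 7, ORD, 1480, ORD), (DEN, 1, ATL, 2760, ORD), (DEN, 27, NRT, 2760, ORD), (DEN, 4, LHR, 2760, ORD), (DEN, 6, CDG, 2760, ORD), (DEN, 6, IAD, 2760, ORD), (DEN, 7, ORD, 2760, ORD), (LAX, 1, ATL, 1440, ORD), (LAX, 27, NRT, 1440, ORD), (LAX, 4, LHR, 1440, ORD), (LAX, 6, CDG, 1440, ORD), (LAX, 6, IAD, 1440, ORD), (LAX, 7, ORD, 1440, ORD), (LHR, 1, ATL, 4530, ORD), (LHR, 1, ATL, 5270, ORD), (LHR, 27, NRT, 4530, ORD), (LHR, 27, NRT, 5270, ORD), (LHR, 4, LHR, 4530, ORD), (LHR, 4, LHR, 5270, ORD), (LHR, 6, CDG, 4530, ORD), (LHR, 6, CDG, 5270, ORD), (LHR, 6, IAD, 4530, ORD), (LHR, 6, IAD, 5270, ORD), (LHR, 7, ORD, 4530, ORD), (LHR, 7, ORD, 5270, ORD), (ORD, 1, ATL, 4290, ORD), (ORD, 27, NRT, 4290, ORD), (ORD, 4, LHR, 4290, ORD), (ORD, 6, CDG, 4290, ORD), (ORD, 6, IAD, 4290, ORD), (ORD, 7, ORD, 4290, ORD)}.
π_{fno, src} gives {(1, ATL), (27, NRT), (4, LHR), (6, CDG), (6, IAD), (7, ORD)} (30 duplicate(s) eliminated).

{(1, ATL), (27, NRT), (4, LHR), (6, CDG), (6, IAD), (7, ORD)}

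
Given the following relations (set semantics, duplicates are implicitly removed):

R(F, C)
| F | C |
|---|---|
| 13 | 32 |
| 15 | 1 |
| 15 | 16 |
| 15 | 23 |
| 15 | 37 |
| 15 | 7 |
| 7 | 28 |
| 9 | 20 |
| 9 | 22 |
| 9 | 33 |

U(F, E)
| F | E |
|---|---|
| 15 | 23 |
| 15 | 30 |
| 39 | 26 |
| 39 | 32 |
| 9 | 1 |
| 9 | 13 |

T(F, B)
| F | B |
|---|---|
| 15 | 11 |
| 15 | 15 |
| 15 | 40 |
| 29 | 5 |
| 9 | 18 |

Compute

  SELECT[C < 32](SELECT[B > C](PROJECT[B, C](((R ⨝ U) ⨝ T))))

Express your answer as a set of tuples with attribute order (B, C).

Natural join on F: {(15, 1, 23), (15, 1, 30), (15, 16, 23), (15, 16, 30), (15, 23, 23), (15, 23, 30), (15, 37, 23), (15, 37, 30), (15, 7, 23), (15, 7, 30), (9, 20, 1), (9, 20, 13), (9, 22, 1), (9, 22, 13), (9, 33, 1), (9, 33, 13)}
Natural join on F: {(15, 1, 23, 11), (15, 1, 23, 15), (15, 1, 23, 40), (15, 1, 30, 11), (15, 1, 30, 15), (15, 1, 30, 40), (15, 16, 23, 11), (15, 16, 23, 15), (15, 16, 23, 40), (15, 16, 30, 11), (15, 16, 30, 15), (15, 16, 30, 40), (15, 23, 23, 11), (15, 23, 23, 15), (15, 23, 23, 40), (15, 23, 30, 11), (15, 23, 30, 15), (15, 23, 30, 40), (15, 37, 23, 11), (15, 37, 23, 15), (15, 37, 23, 40), (15, 37, 30, 11), (15, 37, 30, 15), (15, 37, 30, 40), (15, 7, 23, 11), (15, 7, 23, 15), (15, 7, 23, 40), (15, 7, 30, 11), (15, 7, 30, 15), (15, 7, 30, 40), (9, 20, 1, 18), (9, 20, 13, 18), (9, 22, 1, 18), (9, 22, 13, 18), (9, 33, 1, 18), (9, 33, 13, 18)}
π[B, C]: project onto (B, C) (18 duplicate(s) eliminated) → {(11, 1), (11, 16), (11, 23), (11, 37), (11, 7), (15, 1), (15, 16), (15, 23), (15, 37), (15, 7), (18, 20), (18, 22), (18, 33), (40, 1), (40, 16), (40, 23), (40, 37), (40, 7)}
Apply σ_{B > C}; surviving tuples: {(11, 1), (11, 7), (15, 1), (15, 7), (40, 1), (40, 16), (40, 23), (40, 37), (40, 7)}
Apply σ_{C < 32}; surviving tuples: {(11, 1), (11, 7), (15, 1), (15, 7), (40, 1), (40, 16), (40, 23), (40, 7)}

{(11, 1), (11, 7), (15, 1), (15, 7), (40, 1), (40, 16), (40, 23), (40, 7)}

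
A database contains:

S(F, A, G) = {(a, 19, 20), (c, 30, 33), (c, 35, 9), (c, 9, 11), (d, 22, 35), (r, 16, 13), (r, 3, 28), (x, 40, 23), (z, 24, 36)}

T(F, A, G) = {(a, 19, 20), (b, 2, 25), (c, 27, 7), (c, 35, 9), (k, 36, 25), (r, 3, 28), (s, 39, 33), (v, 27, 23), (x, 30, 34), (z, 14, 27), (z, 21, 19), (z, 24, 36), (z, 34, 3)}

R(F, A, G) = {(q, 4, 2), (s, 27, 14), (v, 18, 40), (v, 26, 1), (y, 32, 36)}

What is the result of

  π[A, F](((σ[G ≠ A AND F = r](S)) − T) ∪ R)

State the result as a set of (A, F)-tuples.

σ[G ≠ A AND F = r]: keep tuples satisfying G ≠ A AND F = r → {(r, 16, 13), (r, 3, 28)}
Taking the difference: {(r, 16, 13)}
Taking the union: {(q, 4, 2), (r, 16, 13), (s, 27, 14), (v, 18, 40), (v, 26, 1), (y, 32, 36)}
π_{A, F} gives {(16, r), (18, v), (26, v), (27, s), (32, y), (4, q)}.

{(16, r), (18, v), (26, v), (27, s), (32, y), (4, q)}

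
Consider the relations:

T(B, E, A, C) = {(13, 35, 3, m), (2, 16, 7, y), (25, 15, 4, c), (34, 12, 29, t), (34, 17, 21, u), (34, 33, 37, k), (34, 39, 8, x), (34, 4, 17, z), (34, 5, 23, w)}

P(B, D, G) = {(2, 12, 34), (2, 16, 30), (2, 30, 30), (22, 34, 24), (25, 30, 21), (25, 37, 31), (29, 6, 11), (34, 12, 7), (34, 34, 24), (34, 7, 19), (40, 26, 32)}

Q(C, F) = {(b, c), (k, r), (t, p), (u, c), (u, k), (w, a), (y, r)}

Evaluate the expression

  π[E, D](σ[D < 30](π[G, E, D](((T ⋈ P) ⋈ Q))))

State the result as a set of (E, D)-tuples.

{(12, 12), (12, 7), (16, 12), (16, 16), (17, 12), (17, 7), (33, 12), (33, 7), (5, 12), (5, 7)}

Natural join on B: {(2, 16, 7, y, 12, 34), (2, 16, 7, y, 16, 30), (2, 16, 7, y, 30, 30), (25, 15, 4, c, 30, 21), (25, 15, 4, c, 37, 31), (34, 12, 29, t, 12, 7), (34, 12, 29, t, 34, 24), (34, 12, 29, t, 7, 19), (34, 17, 21, u, 12, 7), (34, 17, 21, u, 34, 24), (34, 17, 21, u, 7, 19), (34, 33, 37, k, 12, 7), (34, 33, 37, k, 34, 24), (34, 33, 37, k, 7, 19), (34, 39, 8, x, 12, 7), (34, 39, 8, x, 34, 24), (34, 39, 8, x, 7, 19), (34, 4, 17, z, 12, 7), (34, 4, 17, z, 34, 24), (34, 4, 17, z, 7, 19), (34, 5, 23, w, 12, 7), (34, 5, 23, w, 34, 24), (34, 5, 23, w, 7, 19)}
Natural join on C: {(2, 16, 7, y, 12, 34, r), (2, 16, 7, y, 16, 30, r), (2, 16, 7, y, 30, 30, r), (34, 12, 29, t, 12, 7, p), (34, 12, 29, t, 34, 24, p), (34, 12, 29, t, 7, 19, p), (34, 17, 21, u, 12, 7, c), (34, 17, 21, u, 12, 7, k), (34, 17, 21, u, 34, 24, c), (34, 17, 21, u, 34, 24, k), (34, 17, 21, u, 7, 19, c), (34, 17, 21, u, 7, 19, k), (34, 33, 37, k, 12, 7, r), (34, 33, 37, k, 34, 24, r), (34, 33, 37, k, 7, 19, r), (34, 5, 23, w, 12, 7, a), (34, 5, 23, w, 34, 24, a), (34, 5, 23, w, 7, 19, a)}
π[G, E, D]: project onto (G, E, D) (3 duplicate(s) eliminated) → {(19, 12, 7), (19, 17, 7), (19, 33, 7), (19, 5, 7), (24, 12, 34), (24, 17, 34), (24, 33, 34), (24, 5, 34), (30, 16, 16), (30, 16, 30), (34, 16, 12), (7, 12, 12), (7, 17, 12), (7, 33, 12), (7, 5, 12)}
Apply σ_{D < 30}; surviving tuples: {(19, 12, 7), (19, 17, 7), (19, 33, 7), (19, 5, 7), (30, 16, 16), (34, 16, 12), (7, 12, 12), (7, 17, 12), (7, 33, 12), (7, 5, 12)}
π[E, D]: project onto (E, D) → {(12, 12), (12, 7), (16, 12), (16, 16), (17, 12), (17, 7), (33, 12), (33, 7), (5, 12), (5, 7)}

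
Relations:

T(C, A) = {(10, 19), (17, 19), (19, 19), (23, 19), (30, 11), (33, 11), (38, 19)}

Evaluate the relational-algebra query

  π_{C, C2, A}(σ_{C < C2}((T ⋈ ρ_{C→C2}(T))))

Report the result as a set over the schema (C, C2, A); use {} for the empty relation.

ρ[C→C2]: schema becomes (C2, A); tuples unchanged.
Natural join on A: {(10, 19, 10), (10, 19, 17), (10, 19, 19), (10, 19, 23), (10, 19, 38), (17, 19, 10), (17, 19, 17), (17, 19, 19), (17, 19, 23), (17, 19, 38), (19, 19, 10), (19, 19, 17), (19, 19, 19), (19, 19, 23), (19, 19, 38), (23, 19, 10), (23, 19, 17), (23, 19, 19), (23, 19, 23), (23, 19, 38), (30, 11, 30), (30, 11, 33), (33, 11, 30), (33, 11, 33), (38, 19, 10), (38, 19, 17), (38, 19, 19), (38, 19, 23), (38, 19, 38)}
Selection C < C2: {(10, 19, 17), (10, 19, 19), (10, 19, 23), (10, 19, 38), (17, 19, 19), (17, 19, 23), (17, 19, 38), (19, 19, 23), (19, 19, 38), (23, 19, 38), (30, 11, 33)}
Keep only column(s) C, C2, A: {(10, 17, 19), (10, 19, 19), (10, 23, 19), (10, 38, 19), (17, 19, 19), (17, 23, 19), (17, 38, 19), (19, 23, 19), (19, 38, 19), (23, 38, 19), (30, 33, 11)}

{(10, 17, 19), (10, 19, 19), (10, 23, 19), (10, 38, 19), (17, 19, 19), (17, 23, 19), (17, 38, 19), (19, 23, 19), (19, 38, 19), (23, 38, 19), (30, 33, 11)}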